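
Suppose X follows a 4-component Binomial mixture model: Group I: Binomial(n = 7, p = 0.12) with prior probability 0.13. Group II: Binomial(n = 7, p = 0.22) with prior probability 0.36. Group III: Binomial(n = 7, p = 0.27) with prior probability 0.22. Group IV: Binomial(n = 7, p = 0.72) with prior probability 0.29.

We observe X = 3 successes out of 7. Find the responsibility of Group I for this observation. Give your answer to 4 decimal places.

0.0391

Apply Bayes' rule: the posterior for each component is proportional to its prior times its likelihood at x.
Component likelihoods at x = 3 successes out of 7:
  f_I = C(7,3)·0.12^3·0.88^4 = 35·0.001728·0.599695 = 0.0362696
  f_II = C(7,3)·0.22^3·0.78^4 = 35·0.010648·0.370151 = 0.137948
  f_III = C(7,3)·0.27^3·0.73^4 = 35·0.019683·0.283982 = 0.195637
  f_IV = C(7,3)·0.72^3·0.28^4 = 35·0.373248·0.00614656 = 0.0802967
Weight by the priors:
  π_I·f_I = 0.13 × 0.0362696 = 0.00471504
  π_II·f_II = 0.36 × 0.137948 = 0.0496612
  π_III·f_III = 0.22 × 0.195637 = 0.0430401
  π_IV·f_IV = 0.29 × 0.0802967 = 0.023286
Normaliser: 0.00471504 + 0.0496612 + 0.0430401 + 0.023286 = 0.120702
So the posterior for Group I is 0.00471504 / 0.120702 ≈ 0.0391.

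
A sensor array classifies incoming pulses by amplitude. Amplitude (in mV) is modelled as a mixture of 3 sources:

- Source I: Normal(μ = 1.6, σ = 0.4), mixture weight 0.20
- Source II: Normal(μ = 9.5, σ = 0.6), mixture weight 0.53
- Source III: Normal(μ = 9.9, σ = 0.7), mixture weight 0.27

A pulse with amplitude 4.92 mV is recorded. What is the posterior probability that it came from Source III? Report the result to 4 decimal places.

0.9524

Apply Bayes' rule: the posterior for each component is proportional to its prior times its likelihood at x.
Normal densities:
  L_I = 1.09541e-15
  L_II = 1.47935e-13
  L_III = 5.8254e-12
Prior × likelihood for each component:
  π_I·L_I = 0.20 × 1.09541e-15 = 2.19082e-16
  π_II·L_II = 0.53 × 1.47935e-13 = 7.84057e-14
  π_III·L_III = 0.27 × 5.8254e-12 = 1.57286e-12
Marginal: 2.19082e-16 + 7.84057e-14 + 1.57286e-12 = 1.65148e-12
Responsibility of Source III: 1.57286e-12 / 1.65148e-12 ≈ 0.9524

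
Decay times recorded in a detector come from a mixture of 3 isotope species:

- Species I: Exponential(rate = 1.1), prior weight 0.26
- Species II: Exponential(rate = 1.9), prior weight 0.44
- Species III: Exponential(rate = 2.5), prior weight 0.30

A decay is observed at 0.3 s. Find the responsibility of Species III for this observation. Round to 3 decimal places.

By Bayes' theorem, P(k | x) = π_k f_k(x) / Σ_j π_j f_j(x).
Exponential densities:
  L_I = 0.790816
  L_II = 1.0745
  L_III = 1.18092
Weight by the priors:
  π_I·L_I = 0.26 × 0.790816 = 0.205612
  π_II·L_II = 0.44 × 1.0745 = 0.472779
  π_III·L_III = 0.30 × 1.18092 = 0.354275
Marginal: 0.205612 + 0.472779 + 0.354275 = 1.03267
P(Species III | the observation) ≈ 0.343

0.343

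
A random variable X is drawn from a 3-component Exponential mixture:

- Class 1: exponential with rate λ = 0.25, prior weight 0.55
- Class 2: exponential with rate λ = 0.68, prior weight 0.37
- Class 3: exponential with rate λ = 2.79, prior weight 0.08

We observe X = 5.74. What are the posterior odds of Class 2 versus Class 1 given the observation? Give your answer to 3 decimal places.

Posterior odds = (w_i f_i(x)) / (w_j f_j(x)); the normalising sum cancels.
Evaluate each component's likelihood at the observed value:
  f_1 = 0.0595288
  f_2 = 0.0137205
  f_3 = 3.09422e-07
Posterior odds = (w_2·f_2) / (w_1·f_1) = (0.37·0.0137205) / (0.55·0.0595288) = 0.00507659 / 0.0327409 ≈ 0.155

0.155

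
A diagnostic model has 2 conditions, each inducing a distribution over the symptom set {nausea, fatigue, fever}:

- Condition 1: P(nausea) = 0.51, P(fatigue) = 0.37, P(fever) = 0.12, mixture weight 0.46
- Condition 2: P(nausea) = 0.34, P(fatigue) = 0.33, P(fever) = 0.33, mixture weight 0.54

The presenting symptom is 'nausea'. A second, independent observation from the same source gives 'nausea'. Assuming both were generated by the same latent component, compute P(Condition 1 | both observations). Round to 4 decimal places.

0.6571

By Bayes' theorem, P(k | x) = w_k f_k(x) / Σ_j w_j f_j(x).
Since both observations come from the same component, the likelihood for component k is f_k(x₁)·f_k(x₂).
  p_1 = [0.51] × [0.51] = 0.2601
  p_2 = [0.34] × [0.34] = 0.1156
Multiply by the mixture weights:
  w_1·p_1 = 0.46 × 0.2601 = 0.119646
  w_2·p_2 = 0.54 × 0.1156 = 0.062424
Normaliser: 0.119646 + 0.062424 = 0.18207
P(Condition 1 | data) ≈ 0.6571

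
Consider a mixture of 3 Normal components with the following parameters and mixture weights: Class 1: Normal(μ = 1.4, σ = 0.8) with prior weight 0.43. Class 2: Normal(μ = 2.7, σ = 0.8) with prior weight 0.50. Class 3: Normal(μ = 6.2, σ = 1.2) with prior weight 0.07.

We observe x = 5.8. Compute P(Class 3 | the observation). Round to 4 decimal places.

0.9938

Apply Bayes' rule: the posterior for each component is proportional to its prior times its likelihood at x.
Component likelihoods at x = 5.8:
  L_1 = 1.34622e-07
  L_2 = 0.000273665
  L_3 = 0.314486
Weight by the priors:
  π_1·L_1 = 0.43 × 1.34622e-07 = 5.78875e-08
  π_2·L_2 = 0.50 × 0.000273665 = 0.000136832
  π_3·L_3 = 0.07 × 0.314486 = 0.022014
Denominator: 5.78875e-08 + 0.000136832 + 0.022014 = 0.0221509
Responsibility of Class 3: 0.022014 / 0.0221509 ≈ 0.9938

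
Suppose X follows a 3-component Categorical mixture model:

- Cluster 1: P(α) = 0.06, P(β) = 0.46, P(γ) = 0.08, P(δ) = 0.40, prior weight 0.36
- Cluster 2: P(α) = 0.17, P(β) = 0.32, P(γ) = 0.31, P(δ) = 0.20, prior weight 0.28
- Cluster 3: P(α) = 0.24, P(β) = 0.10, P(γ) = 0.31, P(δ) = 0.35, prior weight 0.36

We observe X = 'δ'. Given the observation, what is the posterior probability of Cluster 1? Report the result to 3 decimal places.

0.442

By Bayes' theorem, P(k | x) = P(Z=k) f_k(x) / Σ_j P(Z=j) f_j(x).
Categorical probabilities:
  f_1 = P(δ | comp) = 0.40
  f_2 = P(δ | comp) = 0.20
  f_3 = P(δ | comp) = 0.35
Multiply by the mixture weights:
  P(Z=1)·f_1 = 0.36 × 0.4 = 0.144
  P(Z=2)·f_2 = 0.28 × 0.2 = 0.056
  P(Z=3)·f_3 = 0.36 × 0.35 = 0.126
Sum: 0.144 + 0.056 + 0.126 = 0.326
P(Cluster 1 | 'δ') = 0.144 / 0.326 ≈ 0.442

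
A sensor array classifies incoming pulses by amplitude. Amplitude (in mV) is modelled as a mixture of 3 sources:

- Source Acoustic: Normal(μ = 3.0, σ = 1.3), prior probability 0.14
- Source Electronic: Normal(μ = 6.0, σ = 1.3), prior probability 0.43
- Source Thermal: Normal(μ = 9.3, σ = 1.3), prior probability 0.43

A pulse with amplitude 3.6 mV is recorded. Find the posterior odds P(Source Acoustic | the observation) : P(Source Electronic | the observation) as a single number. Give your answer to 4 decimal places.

Posterior odds = (π_i f_i(x)) / (π_j f_j(x)); the normalising sum cancels.
Component likelihoods at x = 3.6 mV:
  p_Acoustic = (1/(1.3·√(2π)))·exp(−(3.6−3.0)²/(2·1.3²)) = 0.306879·exp(-0.10651) = 0.275874
  p_Electronic = (1/(1.3·√(2π)))·exp(−(3.6−6.0)²/(2·1.3²)) = 0.306879·exp(-1.70414) = 0.05583
  p_Thermal = (1/(1.3·√(2π)))·exp(−(3.6−9.3)²/(2·1.3²)) = 0.306879·exp(-9.61243) = 2.05278e-05
Posterior odds = (π_Acoustic·p_Acoustic) / (π_Electronic·p_Electronic) = (0.14·0.275874) / (0.43·0.05583) = 0.0386223 / 0.0240069 ≈ 1.6088

1.6088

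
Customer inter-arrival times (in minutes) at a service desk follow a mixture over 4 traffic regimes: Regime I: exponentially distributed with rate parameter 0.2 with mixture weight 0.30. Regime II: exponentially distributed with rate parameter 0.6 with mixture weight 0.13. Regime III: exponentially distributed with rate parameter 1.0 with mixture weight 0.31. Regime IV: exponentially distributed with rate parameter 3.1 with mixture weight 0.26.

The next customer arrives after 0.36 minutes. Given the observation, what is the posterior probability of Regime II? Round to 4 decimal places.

0.1049

Apply Bayes' rule: the posterior for each component is proportional to its prior times its likelihood at x.
Exponential densities:
  L_I = 0.2·e^(−0.2·0.36) = 0.2·e^(−0.0720) = 0.186106
  L_II = 0.6·e^(−0.6·0.36) = 0.6·e^(−0.2160) = 0.483441
  L_III = 1.0·e^(−1.0·0.36) = 1.0·e^(−0.3600) = 0.697676
  L_IV = 3.1·e^(−3.1·0.36) = 3.1·e^(−1.1160) = 1.01552
Prior × likelihood for each component:
  P(Z=I)·L_I = 0.30 × 0.186106 = 0.0558319
  P(Z=II)·L_II = 0.13 × 0.483441 = 0.0628474
  P(Z=III)·L_III = 0.31 × 0.697676 = 0.21628
  P(Z=IV)·L_IV = 0.26 × 1.01552 = 0.264036
Marginal: 0.0558319 + 0.0628474 + 0.21628 + 0.264036 = 0.598994
P(Regime II | data) = 0.0628474 / 0.598994 ≈ 0.1049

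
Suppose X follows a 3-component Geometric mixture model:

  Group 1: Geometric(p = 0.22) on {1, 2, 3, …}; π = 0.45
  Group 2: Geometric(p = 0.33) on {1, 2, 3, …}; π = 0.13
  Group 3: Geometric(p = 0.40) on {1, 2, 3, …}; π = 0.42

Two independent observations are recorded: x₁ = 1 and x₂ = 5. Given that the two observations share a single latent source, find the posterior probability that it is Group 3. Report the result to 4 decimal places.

P(component k | x) = P(Z=k)·f_k(x) / marginal(x), where marginal(x) = Σ_j P(Z=j)·f_j(x).
Since both observations come from the same component, the likelihood for component k is f_k(x₁)·f_k(x₂).
  L_1 = [0.22·(1−0.22)^0 = 0.22·1 = 0.22] × [0.0814331] = 0.0179153
  L_2 = [0.33·(1−0.33)^0 = 0.33·1 = 0.33] × [0.0664987] = 0.0219446
  L_3 = [0.40·(1−0.40)^0 = 0.40·1 = 0.4] × [0.05184] = 0.020736
Unnormalised posteriors:
  P(Z=1)·L_1 = 0.45 × 0.0179153 = 0.00806188
  P(Z=2)·L_2 = 0.13 × 0.0219446 = 0.00285279
  P(Z=3)·L_3 = 0.42 × 0.020736 = 0.00870912
Evidence: 0.00806188 + 0.00285279 + 0.00870912 = 0.0196238
So the posterior for Group 3 is 0.00870912 / 0.0196238 ≈ 0.4438.

0.4438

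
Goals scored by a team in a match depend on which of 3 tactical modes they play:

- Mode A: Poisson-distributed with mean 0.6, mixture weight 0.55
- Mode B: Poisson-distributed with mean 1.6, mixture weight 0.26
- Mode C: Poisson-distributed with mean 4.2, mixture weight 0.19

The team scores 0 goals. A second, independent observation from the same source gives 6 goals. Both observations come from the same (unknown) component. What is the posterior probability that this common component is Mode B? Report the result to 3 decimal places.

By Bayes' theorem, P(k | x) = π_k f_k(x) / Σ_j π_j f_j(x).
Since both observations come from the same component, the likelihood for component k is f_k(x₁)·f_k(x₂).
  f_A = [e^(−0.6)·0.6^0/0! = 0.548812] × [3.5563e-05] = 1.95174e-05
  f_B = [e^(−1.6)·1.6^0/0! = 0.201897] × [0.00470453] = 0.000949828
  f_C = [e^(−4.2)·4.2^0/0! = 0.0149956] × [0.114321] = 0.00171431
Weight by the priors:
  π_A·f_A = 0.55 × 1.95174e-05 = 1.07346e-05
  π_B·f_B = 0.26 × 0.000949828 = 0.000246955
  π_C·f_C = 0.19 × 0.00171431 = 0.000325719
Normaliser: 1.07346e-05 + 0.000246955 + 0.000325719 = 0.000583409
Responsibility of Mode B: 0.000246955 / 0.000583409 ≈ 0.423

0.423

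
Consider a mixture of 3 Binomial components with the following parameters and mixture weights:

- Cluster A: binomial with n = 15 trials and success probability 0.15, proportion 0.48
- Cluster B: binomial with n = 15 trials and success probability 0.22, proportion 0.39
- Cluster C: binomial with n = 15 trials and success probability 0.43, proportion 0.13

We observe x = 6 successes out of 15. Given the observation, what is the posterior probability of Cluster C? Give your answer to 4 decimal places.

0.4656

By Bayes' theorem, P(k | x) = π_k f_k(x) / Σ_j π_j f_j(x).
Evaluate each component's likelihood at the observed value:
  f_A = 0.0132045
  f_B = 0.0606445
  f_C = 0.20095
Multiply by the mixture weights:
  π_A·f_A = 0.48 × 0.0132045 = 0.00633816
  π_B·f_B = 0.39 × 0.0606445 = 0.0236514
  π_C·f_C = 0.13 × 0.20095 = 0.0261235
Marginal: 0.00633816 + 0.0236514 + 0.0261235 = 0.0561131
P(Cluster C | 6 successes out of 15) ≈ 0.4656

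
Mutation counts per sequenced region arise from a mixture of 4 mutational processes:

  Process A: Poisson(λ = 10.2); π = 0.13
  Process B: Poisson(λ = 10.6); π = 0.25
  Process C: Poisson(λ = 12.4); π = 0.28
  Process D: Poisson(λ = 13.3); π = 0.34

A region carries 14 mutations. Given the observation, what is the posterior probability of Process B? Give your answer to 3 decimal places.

0.188

Apply Bayes' rule: the posterior for each component is proportional to its prior times its likelihood at x.
Evaluate each component's likelihood at the observed value:
  f_A = e^(−10.2)·10.2^14/14! = 0.0562588
  f_B = e^(−10.6)·10.6^14/14! = 0.0646178
  f_C = e^(−12.4)·12.4^14/14! = 0.0959939
  f_D = e^(−13.3)·13.3^14/14! = 0.104087
Weight by the priors:
  π_A·f_A = 0.13 × 0.0562588 = 0.00731364
  π_B·f_B = 0.25 × 0.0646178 = 0.0161545
  π_C·f_C = 0.28 × 0.0959939 = 0.0268783
  π_D·f_D = 0.34 × 0.104087 = 0.0353897
Denominator: 0.00731364 + 0.0161545 + 0.0268783 + 0.0353897 = 0.0857361
P(Process B | x) = 0.0161545 / 0.0857361 ≈ 0.188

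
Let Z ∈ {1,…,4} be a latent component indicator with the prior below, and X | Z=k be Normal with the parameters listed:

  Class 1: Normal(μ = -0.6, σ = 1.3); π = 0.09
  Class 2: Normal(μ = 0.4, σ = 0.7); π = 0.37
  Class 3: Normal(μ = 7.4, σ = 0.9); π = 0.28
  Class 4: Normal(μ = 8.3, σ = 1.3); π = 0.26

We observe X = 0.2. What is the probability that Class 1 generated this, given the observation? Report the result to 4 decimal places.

0.1014

The responsibility of component k is π_k f_k(x) divided by Σ_j π_j f_j(x).
Normal densities:
  p_1 = (1/(1.3·√(2π)))·exp(−(0.2−-0.6)²/(2·1.3²)) = 0.306879·exp(-0.18935) = 0.253941
  p_2 = (1/(0.7·√(2π)))·exp(−(0.2−0.4)²/(2·0.7²)) = 0.569918·exp(-0.04082) = 0.547124
  p_3 = (1/(0.9·√(2π)))·exp(−(0.2−7.4)²/(2·0.9²)) = 0.443269·exp(-32.00000) = 5.61363e-15
  p_4 = (1/(1.3·√(2π)))·exp(−(0.2−8.3)²/(2·1.3²)) = 0.306879·exp(-19.41124) = 1.13965e-09
Unnormalised posteriors:
  π_1·p_1 = 0.09 × 0.253941 = 0.0228547
  π_2·p_2 = 0.37 × 0.547124 = 0.202436
  π_3·p_3 = 0.28 × 5.61363e-15 = 1.57182e-15
  π_4·p_4 = 0.26 × 1.13965e-09 = 2.96309e-10
Sum: 0.0228547 + 0.202436 + 1.57182e-15 + 2.96309e-10 = 0.225291
P(Class 1 | data) = 0.0228547 / 0.225291 ≈ 0.1014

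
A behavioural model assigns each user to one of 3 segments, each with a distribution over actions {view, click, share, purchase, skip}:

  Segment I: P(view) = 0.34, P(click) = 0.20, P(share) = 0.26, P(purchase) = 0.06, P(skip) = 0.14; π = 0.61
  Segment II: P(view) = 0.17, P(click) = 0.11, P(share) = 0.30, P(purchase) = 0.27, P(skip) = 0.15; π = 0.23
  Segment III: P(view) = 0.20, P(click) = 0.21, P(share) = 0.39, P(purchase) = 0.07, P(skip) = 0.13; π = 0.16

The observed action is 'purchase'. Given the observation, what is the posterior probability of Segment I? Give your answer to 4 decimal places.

Apply Bayes' rule: the posterior for each component is proportional to its prior times its likelihood at x.
Component likelihoods at x = 'purchase':
  f_I = P(purchase | comp) = 0.06
  f_II = P(purchase | comp) = 0.27
  f_III = P(purchase | comp) = 0.07
Prior × likelihood for each component:
  P(Z=I)·f_I = 0.61 × 0.06 = 0.0366
  P(Z=II)·f_II = 0.23 × 0.27 = 0.0621
  P(Z=III)·f_III = 0.16 × 0.07 = 0.0112
Normaliser: 0.0366 + 0.0621 + 0.0112 = 0.1099
So the posterior for Segment I is 0.0366 / 0.1099 ≈ 0.3330.

0.3330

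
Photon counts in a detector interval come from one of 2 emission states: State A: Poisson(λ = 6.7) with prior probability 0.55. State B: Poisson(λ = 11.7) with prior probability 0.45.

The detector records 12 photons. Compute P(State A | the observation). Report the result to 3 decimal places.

The responsibility of component k is π_k f_k(x) divided by Σ_j π_j f_j(x).
Evaluate each component's likelihood at the observed value:
  f_A = e^(−6.7)·6.7^12/12! = 0.0210275
  f_B = e^(−11.7)·11.7^12/12! = 0.113933
Multiply by the mixture weights:
  π_A·f_A = 0.55 × 0.0210275 = 0.0115651
  π_B·f_B = 0.45 × 0.113933 = 0.0512697
Sum: 0.0115651 + 0.0512697 = 0.0628348
Responsibility of State A: 0.0115651 / 0.0628348 ≈ 0.184

0.184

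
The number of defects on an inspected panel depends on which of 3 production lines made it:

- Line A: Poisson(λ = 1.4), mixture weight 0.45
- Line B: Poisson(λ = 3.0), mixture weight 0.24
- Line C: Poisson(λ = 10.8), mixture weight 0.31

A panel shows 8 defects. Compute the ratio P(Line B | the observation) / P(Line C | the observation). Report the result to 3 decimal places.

Only the two components matter; the odds are (π_i f_i(x)) / (π_j f_j(x)).
Component likelihoods at x = 8 defects:
  L_A = e^(−1.4)·1.4^8/8! = 9.02592e-05
  L_B = e^(−3.0)·3.0^8/8! = 0.00810151
  L_C = e^(−10.8)·10.8^8/8! = 0.093646
Posterior odds = (π_B·L_B) / (π_C·L_C) = (0.24·0.00810151) / (0.31·0.093646) = 0.00194436 / 0.0290303 ≈ 0.067

0.067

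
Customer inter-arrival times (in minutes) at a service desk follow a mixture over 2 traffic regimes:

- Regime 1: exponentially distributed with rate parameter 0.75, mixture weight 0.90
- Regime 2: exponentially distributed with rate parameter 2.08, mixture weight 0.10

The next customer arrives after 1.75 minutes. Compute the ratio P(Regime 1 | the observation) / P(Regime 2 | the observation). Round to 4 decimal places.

33.2706

Posterior odds = (π_i f_i(x)) / (π_j f_j(x)); the normalising sum cancels.
Component likelihoods at x = 1.75 minutes:
  L_1 = 0.20186
  L_2 = 0.0546049
Posterior odds = (π_1·L_1) / (π_2·L_2) = (0.90·0.20186) / (0.10·0.0546049) = 0.181674 / 0.00546049 ≈ 33.2706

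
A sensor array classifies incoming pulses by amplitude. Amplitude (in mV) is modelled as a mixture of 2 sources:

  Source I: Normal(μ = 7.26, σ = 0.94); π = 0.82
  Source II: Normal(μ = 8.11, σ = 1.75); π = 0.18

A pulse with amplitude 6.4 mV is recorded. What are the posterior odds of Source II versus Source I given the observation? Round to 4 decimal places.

The posterior odds equal the prior odds times the likelihood ratio: (P(Z=i)/P(Z=j))·(f_i(x)/f_j(x)).
Component likelihoods at x = 6.4 mV:
  f_I = (1/(0.94·√(2π)))·exp(−(6.4−7.26)²/(2·0.94²)) = 0.424407·exp(-0.41852) = 0.279269
  f_II = (1/(1.75·√(2π)))·exp(−(6.4−8.11)²/(2·1.75²)) = 0.227967·exp(-0.47740) = 0.141429
0.0254572 / 0.229001 ≈ 0.1112

0.1112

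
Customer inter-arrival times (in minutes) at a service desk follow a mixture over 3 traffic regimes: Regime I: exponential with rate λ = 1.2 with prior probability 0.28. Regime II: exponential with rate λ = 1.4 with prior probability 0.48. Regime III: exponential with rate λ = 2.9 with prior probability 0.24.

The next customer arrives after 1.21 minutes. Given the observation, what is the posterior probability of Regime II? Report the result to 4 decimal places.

0.5538

By Bayes' theorem, P(k | x) = π_k f_k(x) / Σ_j π_j f_j(x).
Evaluate each component's likelihood at the observed value:
  p_I = 0.280922
  p_II = 0.257296
  p_III = 0.0867878
Prior × likelihood for each component:
  π_I·p_I = 0.28 × 0.280922 = 0.0786581
  π_II·p_II = 0.48 × 0.257296 = 0.123502
  π_III·p_III = 0.24 × 0.0867878 = 0.0208291
Sum: 0.0786581 + 0.123502 + 0.0208291 = 0.222989
P(Regime II | data) ≈ 0.5538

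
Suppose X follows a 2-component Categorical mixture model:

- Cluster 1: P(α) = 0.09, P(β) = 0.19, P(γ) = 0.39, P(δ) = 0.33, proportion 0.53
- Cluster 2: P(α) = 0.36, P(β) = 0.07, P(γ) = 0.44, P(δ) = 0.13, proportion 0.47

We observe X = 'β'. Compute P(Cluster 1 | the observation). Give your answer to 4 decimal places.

0.7537

By Bayes' theorem, P(k | x) = π_k f_k(x) / Σ_j π_j f_j(x).
Categorical probabilities:
  L_1 = P(β | comp) = 0.19
  L_2 = P(β | comp) = 0.07
Unnormalised posteriors:
  π_1·L_1 = 0.53 × 0.19 = 0.1007
  π_2·L_2 = 0.47 × 0.07 = 0.0329
Normaliser: 0.1007 + 0.0329 = 0.1336
P(Cluster 1 | x) = 0.1007 / 0.1336 ≈ 0.7537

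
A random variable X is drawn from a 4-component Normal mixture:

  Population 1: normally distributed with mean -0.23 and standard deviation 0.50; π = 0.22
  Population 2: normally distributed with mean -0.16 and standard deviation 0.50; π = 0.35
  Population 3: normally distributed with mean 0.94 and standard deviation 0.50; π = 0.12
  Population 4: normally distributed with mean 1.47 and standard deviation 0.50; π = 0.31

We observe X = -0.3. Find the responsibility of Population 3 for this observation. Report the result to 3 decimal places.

The responsibility of component k is π_k f_k(x) divided by Σ_j π_j f_j(x).
Component likelihoods at x = -0.3:
  f_1 = 0.790103
  f_2 = 0.767213
  f_3 = 0.0368466
  f_4 = 0.00151613
Multiply by the mixture weights:
  π_1·f_1 = 0.22 × 0.790103 = 0.173823
  π_2·f_2 = 0.35 × 0.767213 = 0.268524
  π_3·f_3 = 0.12 × 0.0368466 = 0.00442159
  π_4·f_4 = 0.31 × 0.00151613 = 0.000470002
Normaliser: 0.173823 + 0.268524 + 0.00442159 + 0.000470002 = 0.447239
So the posterior for Population 3 is 0.00442159 / 0.447239 ≈ 0.010.

0.010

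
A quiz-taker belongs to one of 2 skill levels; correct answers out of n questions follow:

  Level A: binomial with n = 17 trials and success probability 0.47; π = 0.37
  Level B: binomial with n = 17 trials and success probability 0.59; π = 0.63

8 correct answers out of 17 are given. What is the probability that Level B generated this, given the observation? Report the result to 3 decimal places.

0.510

The responsibility of component k is P(Z=k) f_k(x) divided by Σ_j P(Z=j) f_j(x).
Component likelihoods at x = 8 correct answers out of 17:
  p_A = 0.191008
  p_B = 0.116857
Prior × likelihood for each component:
  P(Z=A)·p_A = 0.37 × 0.191008 = 0.0706728
  P(Z=B)·p_B = 0.63 × 0.116857 = 0.0736201
Sum: 0.0706728 + 0.0736201 = 0.144293
So the posterior for Level B is 0.0736201 / 0.144293 ≈ 0.510.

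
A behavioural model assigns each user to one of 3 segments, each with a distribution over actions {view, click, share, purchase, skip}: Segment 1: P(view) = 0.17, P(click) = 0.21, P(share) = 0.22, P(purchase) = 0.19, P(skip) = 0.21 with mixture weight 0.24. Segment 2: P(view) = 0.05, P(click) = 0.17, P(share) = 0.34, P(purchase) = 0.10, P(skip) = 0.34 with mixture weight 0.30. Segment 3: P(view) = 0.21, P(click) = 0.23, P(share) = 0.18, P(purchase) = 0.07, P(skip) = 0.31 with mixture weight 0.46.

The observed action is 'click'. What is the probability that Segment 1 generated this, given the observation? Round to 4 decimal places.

0.2432

By Bayes' theorem, P(k | x) = P(Z=k) f_k(x) / Σ_j P(Z=j) f_j(x).
Evaluate each component's likelihood at the observed value:
  p_1 = P(click | comp) = 0.21
  p_2 = P(click | comp) = 0.17
  p_3 = P(click | comp) = 0.23
Prior × likelihood for each component:
  P(Z=1)·p_1 = 0.24 × 0.21 = 0.0504
  P(Z=2)·p_2 = 0.30 × 0.17 = 0.051
  P(Z=3)·p_3 = 0.46 × 0.23 = 0.1058
Sum: 0.0504 + 0.051 + 0.1058 = 0.2072
P(Segment 1 | x) ≈ 0.2432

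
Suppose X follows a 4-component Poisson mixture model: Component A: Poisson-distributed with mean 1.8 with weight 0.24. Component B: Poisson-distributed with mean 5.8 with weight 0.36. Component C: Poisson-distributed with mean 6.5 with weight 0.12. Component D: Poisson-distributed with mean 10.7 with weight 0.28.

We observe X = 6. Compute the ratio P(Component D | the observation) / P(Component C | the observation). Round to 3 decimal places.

0.696

Posterior odds = (w_i f_i(x)) / (w_j f_j(x)); the normalising sum cancels.
Poisson probabilities:
  p_A = e^(−1.8)·1.8^6/6! = 0.00780859
  p_B = e^(−5.8)·5.8^6/6! = 0.160076
  p_C = e^(−6.5)·6.5^6/6! = 0.157483
  p_D = e^(−10.7)·10.7^6/6! = 0.0469915
Posterior odds = (w_D·p_D) / (w_C·p_C) = (0.28·0.0469915) / (0.12·0.157483) = 0.0131576 / 0.018898 ≈ 0.696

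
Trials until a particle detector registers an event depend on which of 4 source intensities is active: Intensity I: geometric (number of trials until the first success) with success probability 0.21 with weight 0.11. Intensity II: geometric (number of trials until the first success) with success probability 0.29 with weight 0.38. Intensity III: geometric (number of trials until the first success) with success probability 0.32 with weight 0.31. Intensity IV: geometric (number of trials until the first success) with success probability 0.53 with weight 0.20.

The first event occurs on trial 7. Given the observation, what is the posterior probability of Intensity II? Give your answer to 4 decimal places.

Apply Bayes' rule: the posterior for each component is proportional to its prior times its likelihood at x.
Evaluate each component's likelihood at the observed value:
  p_I = 0.21·(1−0.21)^6 = 0.21·0.243087 = 0.0510484
  p_II = 0.29·(1−0.29)^6 = 0.29·0.1281 = 0.0371491
  p_III = 0.32·(1−0.32)^6 = 0.32·0.0988675 = 0.0316376
  p_IV = 0.53·(1−0.53)^6 = 0.53·0.0107792 = 0.00571298
Unnormalised posteriors:
  π_I·p_I = 0.11 × 0.0510484 = 0.00561532
  π_II·p_II = 0.38 × 0.0371491 = 0.0141167
  π_III·p_III = 0.31 × 0.0316376 = 0.00980765
  π_IV·p_IV = 0.20 × 0.00571298 = 0.0011426
Evidence: 0.00561532 + 0.0141167 + 0.00980765 + 0.0011426 = 0.0306822
Responsibility of Intensity II: 0.0141167 / 0.0306822 ≈ 0.4601

0.4601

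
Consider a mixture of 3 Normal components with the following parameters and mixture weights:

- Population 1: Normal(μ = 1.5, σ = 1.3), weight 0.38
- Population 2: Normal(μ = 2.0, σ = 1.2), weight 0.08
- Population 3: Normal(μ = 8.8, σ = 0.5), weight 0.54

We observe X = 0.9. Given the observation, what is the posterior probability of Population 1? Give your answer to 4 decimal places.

0.8571

By Bayes' theorem, P(k | x) = P(Z=k) f_k(x) / Σ_j P(Z=j) f_j(x).
Component likelihoods at x = 0.9:
  L_1 = (1/(1.3·√(2π)))·exp(−(0.9−1.5)²/(2·1.3²)) = 0.306879·exp(-0.10651) = 0.275874
  L_2 = (1/(1.2·√(2π)))·exp(−(0.9−2.0)²/(2·1.2²)) = 0.332452·exp(-0.42014) = 0.218406
  L_3 = (1/(0.5·√(2π)))·exp(−(0.9−8.8)²/(2·0.5²)) = 0.797885·exp(-124.82000) = 4.93518e-55
Unnormalised posteriors:
  P(Z=1)·L_1 = 0.38 × 0.275874 = 0.104832
  P(Z=2)·L_2 = 0.08 × 0.218406 = 0.0174725
  P(Z=3)·L_3 = 0.54 × 4.93518e-55 = 2.665e-55
Sum: 0.104832 + 0.0174725 + 2.665e-55 = 0.122305
P(Population 1 | 0.9) ≈ 0.8571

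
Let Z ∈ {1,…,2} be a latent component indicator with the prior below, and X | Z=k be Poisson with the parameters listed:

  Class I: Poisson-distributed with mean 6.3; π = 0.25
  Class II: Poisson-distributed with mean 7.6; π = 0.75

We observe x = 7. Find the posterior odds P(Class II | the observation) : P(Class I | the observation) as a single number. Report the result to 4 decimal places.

Only the two components matter; the odds are (P(Z=i) f_i(x)) / (P(Z=j) f_j(x)).
Poisson probabilities:
  f_I = e^(−6.3)·6.3^7/7! = 0.143515
  f_II = e^(−7.6)·7.6^7/7! = 0.145421
Posterior odds = (P(Z=II)·f_II) / (P(Z=I)·f_I) = (0.75·0.145421) / (0.25·0.143515) = 0.109066 / 0.0358788 ≈ 3.0398

3.0398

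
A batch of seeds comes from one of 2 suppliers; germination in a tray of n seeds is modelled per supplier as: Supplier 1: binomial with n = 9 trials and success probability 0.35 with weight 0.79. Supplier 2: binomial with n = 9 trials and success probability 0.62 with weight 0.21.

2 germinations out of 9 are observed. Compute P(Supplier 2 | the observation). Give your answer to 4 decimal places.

0.0191

By Bayes' theorem, P(k | x) = P(Z=k) f_k(x) / Σ_j P(Z=j) f_j(x).
Component likelihoods at x = 2 germinations out of 9:
  p_1 = C(9,2)·0.35^2·0.65^7 = 36·0.1225·0.0490223 = 0.216188
  p_2 = C(9,2)·0.62^2·0.38^7 = 36·0.3844·0.00114416 = 0.0158333
Multiply by the mixture weights:
  P(Z=1)·p_1 = 0.79 × 0.216188 = 0.170789
  P(Z=2)·p_2 = 0.21 × 0.0158333 = 0.00332499
Normaliser: 0.170789 + 0.00332499 = 0.174114
P(Supplier 2 | x) = 0.00332499 / 0.174114 ≈ 0.0191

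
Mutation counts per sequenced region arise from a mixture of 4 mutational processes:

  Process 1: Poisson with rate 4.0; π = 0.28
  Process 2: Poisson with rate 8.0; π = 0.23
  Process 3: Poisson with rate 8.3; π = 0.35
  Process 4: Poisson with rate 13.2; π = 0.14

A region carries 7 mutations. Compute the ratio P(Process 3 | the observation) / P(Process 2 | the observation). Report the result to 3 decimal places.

The posterior odds equal the prior odds times the likelihood ratio: (π_i/π_j)·(f_i(x)/f_j(x)).
Component likelihoods at x = 7 mutations:
  p_1 = e^(−4.0)·4.0^7/7! = 0.0595404
  p_2 = e^(−8.0)·8.0^7/7! = 0.139587
  p_3 = e^(−8.3)·8.3^7/7! = 0.133805
  p_4 = e^(−13.2)·13.2^7/7! = 0.0256389
Odds = (0.35/0.23) × (0.133805/0.139587) = 1.52174 × 0.95858 ≈ 1.459

1.459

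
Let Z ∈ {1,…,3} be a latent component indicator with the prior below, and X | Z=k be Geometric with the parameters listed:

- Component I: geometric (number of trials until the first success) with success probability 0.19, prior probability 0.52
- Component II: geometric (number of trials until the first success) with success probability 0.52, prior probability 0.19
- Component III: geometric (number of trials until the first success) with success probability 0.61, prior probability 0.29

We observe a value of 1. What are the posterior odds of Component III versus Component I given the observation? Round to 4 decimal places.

Only the two components matter; the odds are (π_i f_i(x)) / (π_j f_j(x)).
Geometric probabilities:
  L_I = 0.19·(1−0.19)^0 = 0.19·1 = 0.19
  L_II = 0.52·(1−0.52)^0 = 0.52·1 = 0.52
  L_III = 0.61·(1−0.61)^0 = 0.61·1 = 0.61
Odds = (0.29/0.52) × (0.61/0.19) = 0.557692 × 3.21053 ≈ 1.7905

1.7905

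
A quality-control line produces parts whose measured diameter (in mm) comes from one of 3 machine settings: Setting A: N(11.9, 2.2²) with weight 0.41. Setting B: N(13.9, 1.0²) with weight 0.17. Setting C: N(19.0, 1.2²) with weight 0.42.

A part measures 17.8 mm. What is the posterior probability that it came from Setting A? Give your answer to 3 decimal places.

Posterior ∝ prior × likelihood, so P(k | x) ∝ π_k f_k(x); normalise over all components.
Component likelihoods at x = 17.8 mm:
  f_A = (1/(2.2·√(2π)))·exp(−(17.8−11.9)²/(2·2.2²)) = 0.181337·exp(-3.59607) = 0.0049743
  f_B = (1/(1.0·√(2π)))·exp(−(17.8−13.9)²/(2·1.0²)) = 0.398942·exp(-7.60500) = 0.000198655
  f_C = (1/(1.2·√(2π)))·exp(−(17.8−19.0)²/(2·1.2²)) = 0.332452·exp(-0.50000) = 0.201642
Multiply by the mixture weights:
  π_A·f_A = 0.41 × 0.0049743 = 0.00203946
  π_B·f_B = 0.17 × 0.000198655 = 3.37714e-05
  π_C·f_C = 0.42 × 0.201642 = 0.0846898
Evidence: 0.00203946 + 3.37714e-05 + 0.0846898 = 0.086763
P(Setting A | the observation) = 0.00203946 / 0.086763 ≈ 0.024

0.024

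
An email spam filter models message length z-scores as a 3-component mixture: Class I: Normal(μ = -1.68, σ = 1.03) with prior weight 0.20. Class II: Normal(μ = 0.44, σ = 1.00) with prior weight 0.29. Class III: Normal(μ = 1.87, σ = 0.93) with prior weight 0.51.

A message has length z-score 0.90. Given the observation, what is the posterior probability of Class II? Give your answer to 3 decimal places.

0.444

Posterior ∝ prior × likelihood, so P(k | x) ∝ P(Z=k) f_k(x); normalise over all components.
Component likelihoods at x = 0.90:
  p_I = 0.0168123
  p_II = 0.35889
  p_III = 0.249
Weight by the priors:
  P(Z=I)·p_I = 0.20 × 0.0168123 = 0.00336246
  P(Z=II)·p_II = 0.29 × 0.35889 = 0.104078
  P(Z=III)·p_III = 0.51 × 0.249 = 0.12699
Sum: 0.00336246 + 0.104078 + 0.12699 = 0.23443
P(Class II | x) = 0.104078 / 0.23443 ≈ 0.444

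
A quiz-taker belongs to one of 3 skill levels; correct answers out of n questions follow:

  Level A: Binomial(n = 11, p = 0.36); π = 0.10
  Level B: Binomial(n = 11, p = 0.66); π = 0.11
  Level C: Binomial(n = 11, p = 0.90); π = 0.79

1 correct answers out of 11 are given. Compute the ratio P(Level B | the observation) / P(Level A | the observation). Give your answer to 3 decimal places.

0.004

Posterior odds = (π_i f_i(x)) / (π_j f_j(x)); the normalising sum cancels.
Binomial probabilities:
  L_A = C(11,1)·0.36^1·0.64^10 = 11·0.36·0.0115292 = 0.0456557
  L_B = C(11,1)·0.66^1·0.34^10 = 11·0.66·2.06438e-05 = 0.000149874
  L_C = C(11,1)·0.90^1·0.10^10 = 11·0.9·1e-10 = 9.9e-10
Posterior odds = (π_B·L_B) / (π_A·L_A) = (0.11·0.000149874) / (0.10·0.0456557) = 1.64861e-05 / 0.00456557 ≈ 0.004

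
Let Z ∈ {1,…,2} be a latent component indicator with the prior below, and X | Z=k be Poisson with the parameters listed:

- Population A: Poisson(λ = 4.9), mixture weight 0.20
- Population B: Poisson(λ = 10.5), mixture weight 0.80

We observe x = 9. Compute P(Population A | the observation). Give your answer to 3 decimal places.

P(component k | x) = π_k·f_k(x) / marginal(x), where marginal(x) = Σ_j π_j·f_j(x).
Poisson probabilities:
  f_A = e^(−4.9)·4.9^9/9! = 0.0334163
  f_B = e^(−10.5)·10.5^9/9! = 0.11772
Unnormalised posteriors:
  π_A·f_A = 0.20 × 0.0334163 = 0.00668327
  π_B·f_B = 0.80 × 0.11772 = 0.0941756
Denominator: 0.00668327 + 0.0941756 = 0.100859
P(Population A | data) ≈ 0.066

0.066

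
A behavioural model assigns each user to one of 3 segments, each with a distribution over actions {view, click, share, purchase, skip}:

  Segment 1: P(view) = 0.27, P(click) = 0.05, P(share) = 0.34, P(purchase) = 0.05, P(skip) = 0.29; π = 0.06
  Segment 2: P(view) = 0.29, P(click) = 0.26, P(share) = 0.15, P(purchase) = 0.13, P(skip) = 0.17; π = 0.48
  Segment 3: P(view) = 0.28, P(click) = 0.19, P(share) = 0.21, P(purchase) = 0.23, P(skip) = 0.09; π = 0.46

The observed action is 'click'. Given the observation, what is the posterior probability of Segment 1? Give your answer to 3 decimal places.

P(component k | x) = P(Z=k)·f_k(x) / marginal(x), where marginal(x) = Σ_j P(Z=j)·f_j(x).
Component likelihoods at x = 'click':
  f_1 = 0.05
  f_2 = 0.26
  f_3 = 0.19
Multiply by the mixture weights:
  P(Z=1)·f_1 = 0.06 × 0.05 = 0.003
  P(Z=2)·f_2 = 0.48 × 0.26 = 0.1248
  P(Z=3)·f_3 = 0.46 × 0.19 = 0.0874
Sum: 0.003 + 0.1248 + 0.0874 = 0.2152
P(Segment 1 | the observation) = 0.003 / 0.2152 ≈ 0.014

0.014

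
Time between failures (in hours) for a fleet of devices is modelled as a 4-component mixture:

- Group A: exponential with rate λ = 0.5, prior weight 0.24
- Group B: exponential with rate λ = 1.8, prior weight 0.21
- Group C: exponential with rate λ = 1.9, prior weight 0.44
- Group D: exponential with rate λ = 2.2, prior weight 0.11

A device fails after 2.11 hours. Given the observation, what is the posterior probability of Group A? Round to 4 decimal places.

By Bayes' theorem, P(k | x) = π_k f_k(x) / Σ_j π_j f_j(x).
Evaluate each component's likelihood at the observed value:
  L_A = 0.174096
  L_B = 0.040348
  L_C = 0.0344879
  L_D = 0.0212045
Weight by the priors:
  π_A·L_A = 0.24 × 0.174096 = 0.0417831
  π_B·L_B = 0.21 × 0.040348 = 0.00847308
  π_C·L_C = 0.44 × 0.0344879 = 0.0151747
  π_D·L_D = 0.11 × 0.0212045 = 0.00233249
Marginal: 0.0417831 + 0.00847308 + 0.0151747 + 0.00233249 = 0.0677634
Responsibility of Group A: 0.0417831 / 0.0677634 ≈ 0.6166

0.6166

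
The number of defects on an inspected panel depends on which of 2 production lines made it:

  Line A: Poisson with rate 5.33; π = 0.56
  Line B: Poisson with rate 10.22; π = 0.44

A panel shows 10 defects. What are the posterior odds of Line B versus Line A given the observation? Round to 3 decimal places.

Posterior odds = (P(Z=i) f_i(x)) / (P(Z=j) f_j(x)); the normalising sum cancels.
Component likelihoods at x = 10 defects:
  p_A = 0.0247013
  p_B = 0.124812
0.0549173 / 0.0138327 ≈ 3.970

3.970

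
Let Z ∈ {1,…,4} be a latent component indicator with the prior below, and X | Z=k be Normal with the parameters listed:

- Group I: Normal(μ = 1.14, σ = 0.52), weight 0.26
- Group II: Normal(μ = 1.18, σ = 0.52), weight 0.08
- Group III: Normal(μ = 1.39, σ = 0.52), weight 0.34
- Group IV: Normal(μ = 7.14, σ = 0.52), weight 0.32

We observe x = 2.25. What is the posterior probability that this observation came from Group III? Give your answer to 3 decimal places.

The responsibility of component k is π_k f_k(x) divided by Σ_j π_j f_j(x).
Component likelihoods at x = 2.25:
  f_I = 0.0786063
  f_II = 0.09236
  f_III = 0.195418
  f_IV = 4.80919e-20
Weight by the priors:
  π_I·f_I = 0.26 × 0.0786063 = 0.0204376
  π_II·f_II = 0.08 × 0.09236 = 0.0073888
  π_III·f_III = 0.34 × 0.195418 = 0.066442
  π_IV·f_IV = 0.32 × 4.80919e-20 = 1.53894e-20
Marginal: 0.0204376 + 0.0073888 + 0.066442 + 1.53894e-20 = 0.0942685
P(Group III | x) ≈ 0.705

0.705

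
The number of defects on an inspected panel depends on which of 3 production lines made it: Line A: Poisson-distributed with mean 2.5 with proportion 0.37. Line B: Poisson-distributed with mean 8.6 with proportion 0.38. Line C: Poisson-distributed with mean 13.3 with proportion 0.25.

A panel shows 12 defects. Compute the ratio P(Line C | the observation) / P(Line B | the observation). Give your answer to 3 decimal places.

Since P(k|x) ∝ P(Z=k) f_k(x), the posterior odds are P(Z=i) f_i(x) / (P(Z=j) f_j(x)).
Poisson probabilities:
  f_A = e^(−2.5)·2.5^12/12! = 1.02143e-05
  f_B = e^(−8.6)·8.6^12/12! = 0.0629089
  f_C = e^(−13.3)·13.3^12/12! = 0.107094
Odds = (0.25/0.38) × (0.107094/0.0629089) = 0.657895 × 1.70237 ≈ 1.120

1.120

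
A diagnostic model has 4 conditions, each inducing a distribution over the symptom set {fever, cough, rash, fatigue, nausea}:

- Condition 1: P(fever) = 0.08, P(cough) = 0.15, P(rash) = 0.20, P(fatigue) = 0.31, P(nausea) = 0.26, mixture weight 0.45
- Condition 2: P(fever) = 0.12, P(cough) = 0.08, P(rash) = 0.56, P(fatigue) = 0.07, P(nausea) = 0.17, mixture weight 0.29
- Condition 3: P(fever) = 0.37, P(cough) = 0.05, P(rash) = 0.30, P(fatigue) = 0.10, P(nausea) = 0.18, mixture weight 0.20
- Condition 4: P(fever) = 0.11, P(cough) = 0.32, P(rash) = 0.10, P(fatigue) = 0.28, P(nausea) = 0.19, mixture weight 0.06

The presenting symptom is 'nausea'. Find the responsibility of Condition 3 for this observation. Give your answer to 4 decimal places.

P(component k | x) = π_k·f_k(x) / marginal(x), where marginal(x) = Σ_j π_j·f_j(x).
Evaluate each component's likelihood at the observed value:
  f_1 = P(nausea | comp) = 0.26
  f_2 = P(nausea | comp) = 0.17
  f_3 = P(nausea | comp) = 0.18
  f_4 = P(nausea | comp) = 0.19
Multiply by the mixture weights:
  π_1·f_1 = 0.45 × 0.26 = 0.117
  π_2·f_2 = 0.29 × 0.17 = 0.0493
  π_3·f_3 = 0.20 × 0.18 = 0.036
  π_4·f_4 = 0.06 × 0.19 = 0.0114
Evidence: 0.117 + 0.0493 + 0.036 + 0.0114 = 0.2137
So the posterior for Condition 3 is 0.036 / 0.2137 ≈ 0.1685.

0.1685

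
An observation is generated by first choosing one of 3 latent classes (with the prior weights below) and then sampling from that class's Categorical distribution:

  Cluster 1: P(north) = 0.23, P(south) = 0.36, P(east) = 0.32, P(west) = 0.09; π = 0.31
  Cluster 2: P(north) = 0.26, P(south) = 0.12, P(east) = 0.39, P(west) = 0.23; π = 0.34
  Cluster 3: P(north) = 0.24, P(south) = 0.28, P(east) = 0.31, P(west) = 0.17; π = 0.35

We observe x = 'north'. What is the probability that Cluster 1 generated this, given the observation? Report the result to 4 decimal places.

0.2926

By Bayes' theorem, P(k | x) = π_k f_k(x) / Σ_j π_j f_j(x).
Categorical probabilities:
  L_1 = P(north | comp) = 0.23
  L_2 = P(north | comp) = 0.26
  L_3 = P(north | comp) = 0.24
Unnormalised posteriors:
  π_1·L_1 = 0.31 × 0.23 = 0.0713
  π_2·L_2 = 0.34 × 0.26 = 0.0884
  π_3·L_3 = 0.35 × 0.24 = 0.084
Normaliser: 0.0713 + 0.0884 + 0.084 = 0.2437
So the posterior for Cluster 1 is 0.0713 / 0.2437 ≈ 0.2926.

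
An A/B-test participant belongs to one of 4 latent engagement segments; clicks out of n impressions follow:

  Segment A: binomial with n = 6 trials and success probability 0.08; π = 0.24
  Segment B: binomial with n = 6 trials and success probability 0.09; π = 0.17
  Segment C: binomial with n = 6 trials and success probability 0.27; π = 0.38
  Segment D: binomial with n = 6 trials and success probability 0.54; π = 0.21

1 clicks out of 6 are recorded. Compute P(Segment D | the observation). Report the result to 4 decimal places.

0.0510

The responsibility of component k is w_k f_k(x) divided by Σ_j w_j f_j(x).
Component likelihoods at x = 1 clicks out of 6:
  p_A = 0.316359
  p_B = 0.336977
  p_C = 0.335838
  p_D = 0.066732
Unnormalised posteriors:
  w_A·p_A = 0.24 × 0.316359 = 0.0759262
  w_B·p_B = 0.17 × 0.336977 = 0.0572862
  w_C·p_C = 0.38 × 0.335838 = 0.127618
  w_D·p_D = 0.21 × 0.066732 = 0.0140137
Normaliser: 0.0759262 + 0.0572862 + 0.127618 + 0.0140137 = 0.274844
Responsibility of Segment D: 0.0140137 / 0.274844 ≈ 0.0510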